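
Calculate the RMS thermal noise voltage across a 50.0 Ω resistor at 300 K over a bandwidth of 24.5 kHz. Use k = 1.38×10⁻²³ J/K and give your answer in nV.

V_n = √(4kTRB)
4kTRB = 4 × 1.38×10⁻²³ × 300 × 5.00×10¹ × 2.45×10⁴ = 2.03×10⁻¹⁴ V²
V_n = √(2.03×10⁻¹⁴) = 1.42×10⁻⁷ V = 142 nV

142 nV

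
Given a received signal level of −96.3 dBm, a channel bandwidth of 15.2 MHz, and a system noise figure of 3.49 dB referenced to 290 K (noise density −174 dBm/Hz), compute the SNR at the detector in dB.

Noise floor: N = −174 + 10 log₁₀(B) + NF
10 log₁₀(1.52×10⁷) = 71.82 dB
N = −174 + 71.82 + 3.49 = −98.69 dBm
SNR = P_sig − N = −96.3 − (−98.69) = 2.39 dB → 2.4 dB

2.4 dB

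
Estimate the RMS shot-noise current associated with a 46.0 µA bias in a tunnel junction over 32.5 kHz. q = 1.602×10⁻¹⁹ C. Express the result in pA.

692 pA

I_n = √(2qI·B)
2qI·B = 2 × 1.602×10⁻¹⁹ × 4.60×10⁻⁵ × 3.25×10⁴ = 4.79×10⁻¹⁹ A²
I_n = √(4.79×10⁻¹⁹) = 6.92×10⁻¹⁰ A = 692 pA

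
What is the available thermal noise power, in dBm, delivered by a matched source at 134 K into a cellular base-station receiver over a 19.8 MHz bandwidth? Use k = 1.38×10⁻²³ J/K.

P_n = kTB = 1.38×10⁻²³ × 134 × 1.98×10⁷ = 3.66×10⁻¹⁴ W
In dBm: 10 log₁₀(3.66×10⁻¹⁴ / 10⁻³) = −104.4 dBm

−104.4 dBm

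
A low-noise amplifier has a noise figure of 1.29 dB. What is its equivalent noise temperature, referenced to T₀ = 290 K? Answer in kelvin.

F = 10^(1.29/10) = 1.34586
T_e = (F − 1)·T₀ = (1.34586 − 1) × 290 = 100 K

100 K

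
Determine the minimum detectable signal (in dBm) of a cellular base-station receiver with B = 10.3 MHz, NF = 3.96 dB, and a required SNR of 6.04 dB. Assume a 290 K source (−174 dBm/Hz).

Sensitivity = −174 + 10 log₁₀(B) + NF + SNR_min
= −174 + 70.13 + 3.96 + 6.04
= −93.87 dBm → −93.9 dBm

−93.9 dBm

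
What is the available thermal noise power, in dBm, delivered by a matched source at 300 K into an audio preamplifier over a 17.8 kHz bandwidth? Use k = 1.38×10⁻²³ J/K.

P_n = kTB = 1.38×10⁻²³ × 300 × 1.78×10⁴ = 7.37×10⁻¹⁷ W
In dBm: 10 log₁₀(7.37×10⁻¹⁷ / 10⁻³) = −131.3 dBm

−131.3 dBm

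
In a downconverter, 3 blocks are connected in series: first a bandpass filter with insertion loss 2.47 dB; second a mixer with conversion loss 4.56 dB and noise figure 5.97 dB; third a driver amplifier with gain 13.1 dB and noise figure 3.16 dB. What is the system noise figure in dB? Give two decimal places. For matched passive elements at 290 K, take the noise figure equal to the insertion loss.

Convert to linear (a loss of L dB is a gain of −L dB): F_i = 10^(NF_i/10), G_i = 10^(G_i,dB/10)
  Stage 1: F_1 = 10^(2.47/10) = 1.766, G_1 = 10^(−2.47/10) = 0.5662
  Stage 2: F_2 = 10^(5.97/10) = 3.954, G_2 = 10^(−4.56/10) = 0.3499
  Stage 3: F_3 = 10^(3.16/10) = 2.070, G_3 = 10^(13.1/10) = 20.42
Friis cascade:
  F = 1.766 + (3.954 − 1)/0.5662 + (2.070 − 1)/0.1982 = 12.38
NF = 10 log₁₀(12.38) = 10.93 dB

10.93 dB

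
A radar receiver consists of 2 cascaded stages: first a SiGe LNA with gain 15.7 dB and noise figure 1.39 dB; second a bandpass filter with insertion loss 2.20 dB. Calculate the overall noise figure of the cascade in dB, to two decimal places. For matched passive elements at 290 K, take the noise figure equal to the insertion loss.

1.45 dB

Convert to linear (a loss of L dB is a gain of −L dB): F_i = 10^(NF_i/10), G_i = 10^(G_i,dB/10)
  Stage 1: F_1 = 10^(1.39/10) = 1.377, G_1 = 10^(15.7/10) = 37.15
  Stage 2: F_2 = 10^(2.20/10) = 1.660, G_2 = 10^(−2.20/10) = 0.6026
Friis cascade:
  F = 1.377 + (1.660 − 1)/37.15 = 1.395
NF = 10 log₁₀(1.395) = 1.45 dB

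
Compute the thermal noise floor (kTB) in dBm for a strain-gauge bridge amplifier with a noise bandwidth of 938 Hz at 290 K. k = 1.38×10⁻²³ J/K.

P_n = kTB = 1.38×10⁻²³ × 290 × 9.38×10² = 3.75×10⁻¹⁸ W
In dBm: 10 log₁₀(3.75×10⁻¹⁸ / 10⁻³) = −144.3 dBm

−144.3 dBm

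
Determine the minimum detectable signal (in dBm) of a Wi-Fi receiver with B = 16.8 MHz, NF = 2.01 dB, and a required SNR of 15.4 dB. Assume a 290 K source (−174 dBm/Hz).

Sensitivity = −174 + 10 log₁₀(B) + NF + SNR_min
= −174 + 72.25 + 2.01 + 15.4
= −84.34 dBm → −84.3 dBm

−84.3 dBm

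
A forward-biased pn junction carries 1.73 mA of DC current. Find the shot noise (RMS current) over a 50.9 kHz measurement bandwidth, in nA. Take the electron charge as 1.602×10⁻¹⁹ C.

5.31 nA

I_n = √(2qI·B)
2qI·B = 2 × 1.602×10⁻¹⁹ × 1.73×10⁻³ × 5.09×10⁴ = 2.82×10⁻¹⁷ A²
I_n = √(2.82×10⁻¹⁷) = 5.31×10⁻⁹ A = 5.31 nA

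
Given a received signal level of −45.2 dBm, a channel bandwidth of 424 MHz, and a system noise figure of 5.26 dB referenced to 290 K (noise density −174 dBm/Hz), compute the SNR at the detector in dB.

37.3 dB

Noise floor: N = −174 + 10 log₁₀(B) + NF
10 log₁₀(4.24×10⁸) = 86.27 dB
N = −174 + 86.27 + 5.26 = −82.47 dBm
SNR = P_sig − N = −45.2 − (−82.47) = 37.27 dB → 37.3 dB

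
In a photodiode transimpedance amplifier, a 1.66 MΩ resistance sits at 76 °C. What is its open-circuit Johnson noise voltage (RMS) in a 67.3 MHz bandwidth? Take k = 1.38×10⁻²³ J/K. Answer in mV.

1.47 mV

T = 76 °C + 273.15 = 349.15 K
V_n = √(4kTRB)
4kTRB = 4 × 1.38×10⁻²³ × 349.15 × 1.66×10⁶ × 6.73×10⁷ = 2.15×10⁻⁶ V²
V_n = √(2.15×10⁻⁶) = 1.47×10⁻³ V = 1.47 mV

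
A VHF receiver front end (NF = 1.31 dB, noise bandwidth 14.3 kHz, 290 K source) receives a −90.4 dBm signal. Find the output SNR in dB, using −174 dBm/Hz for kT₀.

40.7 dB

Noise floor: N = −174 + 10 log₁₀(B) + NF
10 log₁₀(1.43×10⁴) = 41.55 dB
N = −174 + 41.55 + 1.31 = −131.14 dBm
SNR = P_sig − N = −90.4 − (−131.14) = 40.74 dB → 40.7 dB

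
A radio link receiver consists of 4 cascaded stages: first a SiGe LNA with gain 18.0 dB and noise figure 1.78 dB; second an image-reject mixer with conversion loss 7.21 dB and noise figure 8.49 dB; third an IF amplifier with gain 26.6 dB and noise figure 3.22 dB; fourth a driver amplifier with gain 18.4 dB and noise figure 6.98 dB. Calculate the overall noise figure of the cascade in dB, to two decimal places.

Convert to linear (a loss of L dB is a gain of −L dB): F_i = 10^(NF_i/10), G_i = 10^(G_i,dB/10)
  Stage 1: F_1 = 10^(1.78/10) = 1.507, G_1 = 10^(18.0/10) = 63.10
  Stage 2: F_2 = 10^(8.49/10) = 7.063, G_2 = 10^(−7.21/10) = 0.1901
  Stage 3: F_3 = 10^(3.22/10) = 2.099, G_3 = 10^(26.6/10) = 457.1
  Stage 4: F_4 = 10^(6.98/10) = 4.989, G_4 = 10^(18.4/10) = 69.18
Friis cascade:
  F = 1.507 + (7.063 − 1)/63.10 + (2.099 − 1)/11.99 + (4.989 − 1)/5483 = 1.695
NF = 10 log₁₀(1.695) = 2.29 dB

2.29 dB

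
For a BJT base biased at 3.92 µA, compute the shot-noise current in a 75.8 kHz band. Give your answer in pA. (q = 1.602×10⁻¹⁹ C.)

309 pA

I_n = √(2qI·B)
2qI·B = 2 × 1.602×10⁻¹⁹ × 3.92×10⁻⁶ × 7.58×10⁴ = 9.52×10⁻²⁰ A²
I_n = √(9.52×10⁻²⁰) = 3.09×10⁻¹⁰ A = 309 pA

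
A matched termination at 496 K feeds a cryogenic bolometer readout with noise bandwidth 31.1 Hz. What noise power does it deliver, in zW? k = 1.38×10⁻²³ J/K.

213 zW

P_n = kTB = 1.38×10⁻²³ × 496 × 3.11×10¹ = 2.13×10⁻¹⁹ W = 213 zW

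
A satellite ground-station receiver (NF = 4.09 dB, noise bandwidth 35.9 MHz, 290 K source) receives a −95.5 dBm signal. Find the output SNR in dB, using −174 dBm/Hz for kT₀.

Noise floor: N = −174 + 10 log₁₀(B) + NF
10 log₁₀(3.59×10⁷) = 75.55 dB
N = −174 + 75.55 + 4.09 = −94.36 dBm
SNR = P_sig − N = −95.5 − (−94.36) = −1.14 dB → −1.1 dB

−1.1 dB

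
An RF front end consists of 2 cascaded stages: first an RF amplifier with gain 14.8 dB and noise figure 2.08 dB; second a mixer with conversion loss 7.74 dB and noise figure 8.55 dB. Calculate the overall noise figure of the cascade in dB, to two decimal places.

Convert to linear (a loss of L dB is a gain of −L dB): F_i = 10^(NF_i/10), G_i = 10^(G_i,dB/10)
  Stage 1: F_1 = 10^(2.08/10) = 1.614, G_1 = 10^(14.8/10) = 30.20
  Stage 2: F_2 = 10^(8.55/10) = 7.161, G_2 = 10^(−7.74/10) = 0.1683
Friis cascade:
  F = 1.614 + (7.161 − 1)/30.20 = 1.818
NF = 10 log₁₀(1.818) = 2.60 dB

2.60 dB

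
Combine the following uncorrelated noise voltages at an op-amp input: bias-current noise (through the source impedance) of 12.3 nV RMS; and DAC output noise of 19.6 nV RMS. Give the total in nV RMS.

Uncorrelated sources add in power (mean-square): V_tot = √(ΣV_i²)
V_tot = √[(1.23×10⁻⁸)² + (1.96×10⁻⁸)²] = 2.31×10⁻⁸ V = 23.1 nV

23.1 nV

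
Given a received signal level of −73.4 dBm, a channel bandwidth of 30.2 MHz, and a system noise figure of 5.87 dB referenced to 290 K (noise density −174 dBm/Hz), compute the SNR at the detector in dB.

Noise floor: N = −174 + 10 log₁₀(B) + NF
10 log₁₀(3.02×10⁷) = 74.8 dB
N = −174 + 74.8 + 5.87 = −93.33 dBm
SNR = P_sig − N = −73.4 − (−93.33) = 19.93 dB → 19.9 dB

19.9 dB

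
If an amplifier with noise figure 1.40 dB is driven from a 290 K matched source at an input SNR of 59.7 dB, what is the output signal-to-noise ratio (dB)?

58.30 dB

By definition F = SNR_in/SNR_out, so in dB: SNR_out = SNR_in − NF
SNR_out = 59.7 − 1.40 = 58.30 dB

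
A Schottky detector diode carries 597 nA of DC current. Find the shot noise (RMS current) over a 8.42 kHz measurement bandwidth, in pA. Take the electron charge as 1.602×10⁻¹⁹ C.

40.1 pA

I_n = √(2qI·B)
2qI·B = 2 × 1.602×10⁻¹⁹ × 5.97×10⁻⁷ × 8.42×10³ = 1.61×10⁻²¹ A²
I_n = √(1.61×10⁻²¹) = 4.01×10⁻¹¹ A = 40.1 pA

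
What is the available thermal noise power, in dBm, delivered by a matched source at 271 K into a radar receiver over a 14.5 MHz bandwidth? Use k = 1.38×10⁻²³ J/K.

−102.7 dBm

P_n = kTB = 1.38×10⁻²³ × 271 × 1.45×10⁷ = 5.42×10⁻¹⁴ W
In dBm: 10 log₁₀(5.42×10⁻¹⁴ / 10⁻³) = −102.7 dBm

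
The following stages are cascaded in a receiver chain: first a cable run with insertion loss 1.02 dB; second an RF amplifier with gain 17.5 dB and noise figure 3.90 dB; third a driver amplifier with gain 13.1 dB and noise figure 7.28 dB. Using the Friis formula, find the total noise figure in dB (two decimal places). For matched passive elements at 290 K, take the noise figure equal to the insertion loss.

5.05 dB

Convert to linear (a loss of L dB is a gain of −L dB): F_i = 10^(NF_i/10), G_i = 10^(G_i,dB/10)
  Stage 1: F_1 = 10^(1.02/10) = 1.265, G_1 = 10^(−1.02/10) = 0.7907
  Stage 2: F_2 = 10^(3.90/10) = 2.455, G_2 = 10^(17.5/10) = 56.23
  Stage 3: F_3 = 10^(7.28/10) = 5.346, G_3 = 10^(13.1/10) = 20.42
Friis cascade:
  F = 1.265 + (2.455 − 1)/0.7907 + (5.346 − 1)/44.46 = 3.202
NF = 10 log₁₀(3.202) = 5.05 dB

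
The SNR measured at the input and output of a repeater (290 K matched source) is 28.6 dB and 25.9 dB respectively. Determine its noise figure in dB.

2.7 dB

NF (dB) = SNR_in(dB) − SNR_out(dB) when the source is at T₀
NF = 28.6 − 25.9 = 2.7 dB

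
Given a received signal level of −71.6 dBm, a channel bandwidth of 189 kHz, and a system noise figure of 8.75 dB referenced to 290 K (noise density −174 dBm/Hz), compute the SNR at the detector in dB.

Noise floor: N = −174 + 10 log₁₀(B) + NF
10 log₁₀(1.89×10⁵) = 52.76 dB
N = −174 + 52.76 + 8.75 = −112.49 dBm
SNR = P_sig − N = −71.6 − (−112.49) = 40.89 dB → 40.9 dB

40.9 dB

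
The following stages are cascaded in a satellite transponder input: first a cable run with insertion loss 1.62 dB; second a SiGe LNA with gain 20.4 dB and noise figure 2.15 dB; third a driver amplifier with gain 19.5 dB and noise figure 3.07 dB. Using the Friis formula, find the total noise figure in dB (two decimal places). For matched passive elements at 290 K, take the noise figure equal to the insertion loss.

3.79 dB

Convert to linear (a loss of L dB is a gain of −L dB): F_i = 10^(NF_i/10), G_i = 10^(G_i,dB/10)
  Stage 1: F_1 = 10^(1.62/10) = 1.452, G_1 = 10^(−1.62/10) = 0.6887
  Stage 2: F_2 = 10^(2.15/10) = 1.641, G_2 = 10^(20.4/10) = 109.6
  Stage 3: F_3 = 10^(3.07/10) = 2.028, G_3 = 10^(19.5/10) = 89.13
Friis cascade:
  F = 1.452 + (1.641 − 1)/0.6887 + (2.028 − 1)/75.51 = 2.396
NF = 10 log₁₀(2.396) = 3.79 dB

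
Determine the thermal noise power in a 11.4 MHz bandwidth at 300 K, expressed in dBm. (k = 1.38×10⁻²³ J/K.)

−103.3 dBm

P_n = kTB = 1.38×10⁻²³ × 300 × 1.14×10⁷ = 4.72×10⁻¹⁴ W
In dBm: 10 log₁₀(4.72×10⁻¹⁴ / 10⁻³) = −103.3 dBm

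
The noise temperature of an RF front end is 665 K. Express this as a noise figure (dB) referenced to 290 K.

5.18 dB

F = 1 + T_e/T₀ = 1 + 665/290 = 3.2931
NF = 10 log₁₀(3.2931) = 5.18 dB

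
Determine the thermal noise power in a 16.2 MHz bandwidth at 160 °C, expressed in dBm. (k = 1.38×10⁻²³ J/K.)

−100.1 dBm

T = 160 °C + 273.15 = 433.15 K
P_n = kTB = 1.38×10⁻²³ × 433.15 × 1.62×10⁷ = 9.68×10⁻¹⁴ W
In dBm: 10 log₁₀(9.68×10⁻¹⁴ / 10⁻³) = −100.1 dBm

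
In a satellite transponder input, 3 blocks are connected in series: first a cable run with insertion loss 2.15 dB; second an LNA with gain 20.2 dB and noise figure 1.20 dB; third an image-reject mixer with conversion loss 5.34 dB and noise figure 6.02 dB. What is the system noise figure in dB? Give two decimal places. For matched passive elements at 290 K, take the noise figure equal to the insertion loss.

3.44 dB

Convert to linear (a loss of L dB is a gain of −L dB): F_i = 10^(NF_i/10), G_i = 10^(G_i,dB/10)
  Stage 1: F_1 = 10^(2.15/10) = 1.641, G_1 = 10^(−2.15/10) = 0.6095
  Stage 2: F_2 = 10^(1.20/10) = 1.318, G_2 = 10^(20.2/10) = 104.7
  Stage 3: F_3 = 10^(6.02/10) = 3.999, G_3 = 10^(−5.34/10) = 0.2924
Friis cascade:
  F = 1.641 + (1.318 − 1)/0.6095 + (3.999 − 1)/63.83 = 2.210
NF = 10 log₁₀(2.210) = 3.44 dB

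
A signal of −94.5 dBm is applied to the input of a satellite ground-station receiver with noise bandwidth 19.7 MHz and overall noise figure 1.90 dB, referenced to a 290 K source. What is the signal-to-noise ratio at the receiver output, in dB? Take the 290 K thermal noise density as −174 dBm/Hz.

Noise floor: N = −174 + 10 log₁₀(B) + NF
10 log₁₀(1.97×10⁷) = 72.94 dB
N = −174 + 72.94 + 1.90 = −99.16 dBm
SNR = P_sig − N = −94.5 − (−99.16) = 4.66 dB → 4.7 dB

4.7 dB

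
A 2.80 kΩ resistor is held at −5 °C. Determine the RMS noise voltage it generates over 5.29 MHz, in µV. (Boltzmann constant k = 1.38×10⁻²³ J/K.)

14.8 µV

T = −5 °C + 273.15 = 268.15 K
V_n = √(4kTRB)
4kTRB = 4 × 1.38×10⁻²³ × 268.15 × 2.80×10³ × 5.29×10⁶ = 2.19×10⁻¹⁰ V²
V_n = √(2.19×10⁻¹⁰) = 1.48×10⁻⁵ V = 14.8 µV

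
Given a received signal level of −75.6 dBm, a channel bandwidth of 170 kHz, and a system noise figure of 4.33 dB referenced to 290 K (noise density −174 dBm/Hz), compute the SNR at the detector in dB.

41.8 dB

Noise floor: N = −174 + 10 log₁₀(B) + NF
10 log₁₀(1.70×10⁵) = 52.3 dB
N = −174 + 52.3 + 4.33 = −117.37 dBm
SNR = P_sig − N = −75.6 − (−117.37) = 41.77 dB → 41.8 dB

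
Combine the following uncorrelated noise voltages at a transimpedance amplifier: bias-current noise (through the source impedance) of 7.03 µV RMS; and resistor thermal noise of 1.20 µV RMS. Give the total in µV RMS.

Uncorrelated sources add in power (mean-square): V_tot = √(ΣV_i²)
V_tot = √[(7.03×10⁻⁶)² + (1.20×10⁻⁶)²] = 7.13×10⁻⁶ V = 7.13 µV

7.13 µV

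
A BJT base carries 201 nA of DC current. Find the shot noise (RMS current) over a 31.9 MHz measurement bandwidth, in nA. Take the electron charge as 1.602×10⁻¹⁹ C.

1.43 nA

I_n = √(2qI·B)
2qI·B = 2 × 1.602×10⁻¹⁹ × 2.01×10⁻⁷ × 3.19×10⁷ = 2.05×10⁻¹⁸ A²
I_n = √(2.05×10⁻¹⁸) = 1.43×10⁻⁹ A = 1.43 nA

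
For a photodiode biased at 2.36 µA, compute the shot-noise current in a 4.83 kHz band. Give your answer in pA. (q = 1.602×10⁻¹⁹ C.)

60.4 pA

I_n = √(2qI·B)
2qI·B = 2 × 1.602×10⁻¹⁹ × 2.36×10⁻⁶ × 4.83×10³ = 3.65×10⁻²¹ A²
I_n = √(3.65×10⁻²¹) = 6.04×10⁻¹¹ A = 60.4 pA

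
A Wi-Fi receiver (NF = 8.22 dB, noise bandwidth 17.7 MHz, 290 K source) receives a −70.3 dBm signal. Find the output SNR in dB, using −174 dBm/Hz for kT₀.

23.0 dB

Noise floor: N = −174 + 10 log₁₀(B) + NF
10 log₁₀(1.77×10⁷) = 72.48 dB
N = −174 + 72.48 + 8.22 = −93.30 dBm
SNR = P_sig − N = −70.3 − (−93.30) = 23.00 dB → 23.0 dB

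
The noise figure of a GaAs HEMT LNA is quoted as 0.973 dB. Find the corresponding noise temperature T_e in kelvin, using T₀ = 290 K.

F = 10^(0.973/10) = 1.25112
T_e = (F − 1)·T₀ = (1.25112 − 1) × 290 = 72.8 K

72.8 K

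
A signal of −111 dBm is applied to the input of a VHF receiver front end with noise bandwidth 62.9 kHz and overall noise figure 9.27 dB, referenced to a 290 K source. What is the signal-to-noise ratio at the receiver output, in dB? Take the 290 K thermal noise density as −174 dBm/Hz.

5.7 dB

Noise floor: N = −174 + 10 log₁₀(B) + NF
10 log₁₀(6.29×10⁴) = 47.99 dB
N = −174 + 47.99 + 9.27 = −116.74 dBm
SNR = P_sig − N = −111 − (−116.74) = 5.74 dB → 5.7 dB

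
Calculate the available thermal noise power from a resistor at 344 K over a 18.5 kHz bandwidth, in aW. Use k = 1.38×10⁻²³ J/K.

P_n = kTB = 1.38×10⁻²³ × 344 × 1.85×10⁴ = 8.78×10⁻¹⁷ W = 87.8 aW

87.8 aW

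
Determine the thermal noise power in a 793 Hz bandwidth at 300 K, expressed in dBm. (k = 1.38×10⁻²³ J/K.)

P_n = kTB = 1.38×10⁻²³ × 300 × 7.93×10² = 3.28×10⁻¹⁸ W
In dBm: 10 log₁₀(3.28×10⁻¹⁸ / 10⁻³) = −144.8 dBm

−144.8 dBm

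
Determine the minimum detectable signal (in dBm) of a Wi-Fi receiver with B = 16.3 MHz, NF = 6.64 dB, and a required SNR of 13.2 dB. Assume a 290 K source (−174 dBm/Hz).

−82.0 dBm

Sensitivity = −174 + 10 log₁₀(B) + NF + SNR_min
= −174 + 72.12 + 6.64 + 13.2
= −82.04 dBm → −82.0 dBm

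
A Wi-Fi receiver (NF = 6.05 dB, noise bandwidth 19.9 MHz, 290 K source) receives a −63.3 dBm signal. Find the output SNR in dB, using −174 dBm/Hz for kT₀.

31.7 dB

Noise floor: N = −174 + 10 log₁₀(B) + NF
10 log₁₀(1.99×10⁷) = 72.99 dB
N = −174 + 72.99 + 6.05 = −94.96 dBm
SNR = P_sig − N = −63.3 − (−94.96) = 31.66 dB → 31.7 dB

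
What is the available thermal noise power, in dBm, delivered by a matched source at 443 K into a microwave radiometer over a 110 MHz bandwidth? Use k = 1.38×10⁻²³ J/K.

P_n = kTB = 1.38×10⁻²³ × 443 × 1.10×10⁸ = 6.72×10⁻¹³ W
In dBm: 10 log₁₀(6.72×10⁻¹³ / 10⁻³) = −91.7 dBm

−91.7 dBm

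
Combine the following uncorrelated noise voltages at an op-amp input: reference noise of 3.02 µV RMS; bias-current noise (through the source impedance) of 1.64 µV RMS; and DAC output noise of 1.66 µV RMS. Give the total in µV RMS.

3.82 µV

Uncorrelated sources add in power (mean-square): V_tot = √(ΣV_i²)
V_tot = √[(3.02×10⁻⁶)² + (1.64×10⁻⁶)² + (1.66×10⁻⁶)²] = 3.82×10⁻⁶ V = 3.82 µV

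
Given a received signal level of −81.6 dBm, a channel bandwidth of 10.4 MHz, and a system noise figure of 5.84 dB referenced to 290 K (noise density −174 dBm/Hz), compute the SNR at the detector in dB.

16.4 dB

Noise floor: N = −174 + 10 log₁₀(B) + NF
10 log₁₀(1.04×10⁷) = 70.17 dB
N = −174 + 70.17 + 5.84 = −97.99 dBm
SNR = P_sig − N = −81.6 − (−97.99) = 16.39 dB → 16.4 dB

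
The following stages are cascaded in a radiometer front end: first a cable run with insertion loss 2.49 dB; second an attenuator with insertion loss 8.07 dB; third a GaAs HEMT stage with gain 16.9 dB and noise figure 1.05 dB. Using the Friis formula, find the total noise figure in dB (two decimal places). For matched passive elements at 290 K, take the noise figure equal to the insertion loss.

Convert to linear (a loss of L dB is a gain of −L dB): F_i = 10^(NF_i/10), G_i = 10^(G_i,dB/10)
  Stage 1: F_1 = 10^(2.49/10) = 1.774, G_1 = 10^(−2.49/10) = 0.5636
  Stage 2: F_2 = 10^(8.07/10) = 6.412, G_2 = 10^(−8.07/10) = 0.1560
  Stage 3: F_3 = 10^(1.05/10) = 1.274, G_3 = 10^(16.9/10) = 48.98
Friis cascade:
  F = 1.774 + (6.412 − 1)/0.5636 + (1.274 − 1)/0.08790 = 14.49
NF = 10 log₁₀(14.49) = 11.61 dB

11.61 dB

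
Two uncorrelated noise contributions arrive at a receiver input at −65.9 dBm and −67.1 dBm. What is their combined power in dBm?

−63.4 dBm

Convert to linear, add, convert back:
P₁ = 2.57×10⁻¹⁰ W, P₂ = 1.95×10⁻¹⁰ W
P_tot = 4.52×10⁻¹⁰ W → 10 log₁₀(P_tot / 10⁻³) = −63.4 dBm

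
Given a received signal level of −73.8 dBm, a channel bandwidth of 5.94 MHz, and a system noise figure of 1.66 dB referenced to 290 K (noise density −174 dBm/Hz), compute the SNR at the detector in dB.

Noise floor: N = −174 + 10 log₁₀(B) + NF
10 log₁₀(5.94×10⁶) = 67.74 dB
N = −174 + 67.74 + 1.66 = −104.60 dBm
SNR = P_sig − N = −73.8 − (−104.60) = 30.80 dB → 30.8 dB

30.8 dB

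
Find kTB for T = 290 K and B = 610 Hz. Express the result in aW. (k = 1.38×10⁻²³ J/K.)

P_n = kTB = 1.38×10⁻²³ × 290 × 6.10×10² = 2.44×10⁻¹⁸ W = 2.44 aW

2.44 aW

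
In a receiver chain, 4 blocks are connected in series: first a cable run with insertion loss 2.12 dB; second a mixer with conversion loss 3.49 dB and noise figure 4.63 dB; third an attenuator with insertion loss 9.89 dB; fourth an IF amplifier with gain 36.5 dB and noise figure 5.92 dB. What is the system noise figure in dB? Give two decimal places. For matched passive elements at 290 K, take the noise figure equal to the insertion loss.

Convert to linear (a loss of L dB is a gain of −L dB): F_i = 10^(NF_i/10), G_i = 10^(G_i,dB/10)
  Stage 1: F_1 = 10^(2.12/10) = 1.629, G_1 = 10^(−2.12/10) = 0.6138
  Stage 2: F_2 = 10^(4.63/10) = 2.904, G_2 = 10^(−3.49/10) = 0.4477
  Stage 3: F_3 = 10^(9.89/10) = 9.750, G_3 = 10^(−9.89/10) = 0.1026
  Stage 4: F_4 = 10^(5.92/10) = 3.908, G_4 = 10^(36.5/10) = 4467
Friis cascade:
  F = 1.629 + (2.904 − 1)/0.6138 + (9.750 − 1)/0.2748 + (3.908 − 1)/0.02818 = 139.8
NF = 10 log₁₀(139.8) = 21.45 dB

21.45 dB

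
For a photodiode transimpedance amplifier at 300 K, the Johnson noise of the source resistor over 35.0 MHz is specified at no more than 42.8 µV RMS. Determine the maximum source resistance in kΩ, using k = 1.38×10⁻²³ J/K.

3.16 kΩ

Johnson–Nyquist: V_n = √(4kTRB) ⇒ R = V_n² / (4kTB)
4kTB = 4 × 1.38×10⁻²³ × 300 × 3.50×10⁷ = 5.80×10⁻¹³
R = (4.28×10⁻⁵)² / 5.80×10⁻¹³ = 3.16×10³ Ω = 3.16 kΩ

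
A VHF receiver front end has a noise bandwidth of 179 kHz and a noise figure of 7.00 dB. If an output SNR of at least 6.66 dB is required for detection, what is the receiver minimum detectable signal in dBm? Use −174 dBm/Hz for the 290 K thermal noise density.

Sensitivity = −174 + 10 log₁₀(B) + NF + SNR_min
= −174 + 52.53 + 7.00 + 6.66
= −107.81 dBm → −107.8 dBm

−107.8 dBm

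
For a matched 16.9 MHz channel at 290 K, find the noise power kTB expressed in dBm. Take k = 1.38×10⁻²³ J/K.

−101.7 dBm

P_n = kTB = 1.38×10⁻²³ × 290 × 1.69×10⁷ = 6.76×10⁻¹⁴ W
In dBm: 10 log₁₀(6.76×10⁻¹⁴ / 10⁻³) = −101.7 dBm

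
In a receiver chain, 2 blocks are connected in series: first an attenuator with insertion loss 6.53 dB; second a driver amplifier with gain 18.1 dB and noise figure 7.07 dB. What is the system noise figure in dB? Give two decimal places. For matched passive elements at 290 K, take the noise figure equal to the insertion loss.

Convert to linear (a loss of L dB is a gain of −L dB): F_i = 10^(NF_i/10), G_i = 10^(G_i,dB/10)
  Stage 1: F_1 = 10^(6.53/10) = 4.498, G_1 = 10^(−6.53/10) = 0.2223
  Stage 2: F_2 = 10^(7.07/10) = 5.093, G_2 = 10^(18.1/10) = 64.57
Friis cascade:
  F = 4.498 + (5.093 − 1)/0.2223 = 22.91
NF = 10 log₁₀(22.91) = 13.60 dB

13.60 dB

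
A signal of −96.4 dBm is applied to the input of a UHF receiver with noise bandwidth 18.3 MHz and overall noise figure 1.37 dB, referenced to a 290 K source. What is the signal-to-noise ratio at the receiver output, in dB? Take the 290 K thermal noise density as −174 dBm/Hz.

3.6 dB

Noise floor: N = −174 + 10 log₁₀(B) + NF
10 log₁₀(1.83×10⁷) = 72.62 dB
N = −174 + 72.62 + 1.37 = −100.01 dBm
SNR = P_sig − N = −96.4 − (−100.01) = 3.61 dB → 3.6 dB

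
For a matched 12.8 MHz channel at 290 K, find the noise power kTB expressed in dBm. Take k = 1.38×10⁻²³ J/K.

−102.9 dBm

P_n = kTB = 1.38×10⁻²³ × 290 × 1.28×10⁷ = 5.12×10⁻¹⁴ W
In dBm: 10 log₁₀(5.12×10⁻¹⁴ / 10⁻³) = −102.9 dBm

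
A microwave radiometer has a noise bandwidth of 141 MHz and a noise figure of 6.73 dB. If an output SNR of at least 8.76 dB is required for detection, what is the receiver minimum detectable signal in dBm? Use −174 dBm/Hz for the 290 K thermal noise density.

Sensitivity = −174 + 10 log₁₀(B) + NF + SNR_min
= −174 + 81.49 + 6.73 + 8.76
= −77.02 dBm → −77.0 dBm

−77.0 dBm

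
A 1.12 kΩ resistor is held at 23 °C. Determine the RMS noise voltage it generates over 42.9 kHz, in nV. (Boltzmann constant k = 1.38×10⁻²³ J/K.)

886 nV

T = 23 °C + 273.15 = 296.15 K
V_n = √(4kTRB)
4kTRB = 4 × 1.38×10⁻²³ × 296.15 × 1.12×10³ × 4.29×10⁴ = 7.85×10⁻¹³ V²
V_n = √(7.85×10⁻¹³) = 8.86×10⁻⁷ V = 886 nV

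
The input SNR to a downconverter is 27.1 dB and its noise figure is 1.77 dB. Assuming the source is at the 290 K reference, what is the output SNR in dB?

25.33 dB

By definition F = SNR_in/SNR_out, so in dB: SNR_out = SNR_in − NF
SNR_out = 27.1 − 1.77 = 25.33 dB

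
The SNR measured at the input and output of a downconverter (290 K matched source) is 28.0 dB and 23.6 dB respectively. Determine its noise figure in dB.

NF (dB) = SNR_in(dB) − SNR_out(dB) when the source is at T₀
NF = 28.0 − 23.6 = 4.4 dB

4.4 dB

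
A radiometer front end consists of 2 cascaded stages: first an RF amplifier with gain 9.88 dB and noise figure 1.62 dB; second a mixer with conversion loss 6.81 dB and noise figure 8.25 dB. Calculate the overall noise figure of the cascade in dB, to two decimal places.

3.09 dB

Convert to linear (a loss of L dB is a gain of −L dB): F_i = 10^(NF_i/10), G_i = 10^(G_i,dB/10)
  Stage 1: F_1 = 10^(1.62/10) = 1.452, G_1 = 10^(9.88/10) = 9.727
  Stage 2: F_2 = 10^(8.25/10) = 6.683, G_2 = 10^(−6.81/10) = 0.2084
Friis cascade:
  F = 1.452 + (6.683 − 1)/9.727 = 2.036
NF = 10 log₁₀(2.036) = 3.09 dB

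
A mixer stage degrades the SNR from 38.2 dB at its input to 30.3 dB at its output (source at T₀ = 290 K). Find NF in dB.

7.9 dB

NF (dB) = SNR_in(dB) − SNR_out(dB) when the source is at T₀
NF = 38.2 − 30.3 = 7.9 dB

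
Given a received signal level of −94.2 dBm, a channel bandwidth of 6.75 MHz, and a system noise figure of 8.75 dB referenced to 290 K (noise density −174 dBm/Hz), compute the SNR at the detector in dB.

2.8 dB

Noise floor: N = −174 + 10 log₁₀(B) + NF
10 log₁₀(6.75×10⁶) = 68.29 dB
N = −174 + 68.29 + 8.75 = −96.96 dBm
SNR = P_sig − N = −94.2 − (−96.96) = 2.76 dB → 2.8 dB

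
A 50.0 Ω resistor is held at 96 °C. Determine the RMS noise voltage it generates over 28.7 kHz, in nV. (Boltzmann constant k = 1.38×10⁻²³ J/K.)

T = 96 °C + 273.15 = 369.15 K
V_n = √(4kTRB)
4kTRB = 4 × 1.38×10⁻²³ × 369.15 × 5.00×10¹ × 2.87×10⁴ = 2.92×10⁻¹⁴ V²
V_n = √(2.92×10⁻¹⁴) = 1.71×10⁻⁷ V = 171 nV

171 nV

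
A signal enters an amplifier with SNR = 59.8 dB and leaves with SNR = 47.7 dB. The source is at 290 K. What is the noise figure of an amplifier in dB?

12.1 dB

NF (dB) = SNR_in(dB) − SNR_out(dB) when the source is at T₀
NF = 59.8 − 47.7 = 12.1 dB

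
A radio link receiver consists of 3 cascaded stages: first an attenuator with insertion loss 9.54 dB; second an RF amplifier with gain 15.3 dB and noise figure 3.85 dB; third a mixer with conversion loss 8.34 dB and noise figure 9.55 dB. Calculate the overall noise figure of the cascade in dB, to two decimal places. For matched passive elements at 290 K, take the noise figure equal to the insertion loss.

Convert to linear (a loss of L dB is a gain of −L dB): F_i = 10^(NF_i/10), G_i = 10^(G_i,dB/10)
  Stage 1: F_1 = 10^(9.54/10) = 8.995, G_1 = 10^(−9.54/10) = 0.1112
  Stage 2: F_2 = 10^(3.85/10) = 2.427, G_2 = 10^(15.3/10) = 33.88
  Stage 3: F_3 = 10^(9.55/10) = 9.016, G_3 = 10^(−8.34/10) = 0.1466
Friis cascade:
  F = 8.995 + (2.427 − 1)/0.1112 + (9.016 − 1)/3.767 = 23.96
NF = 10 log₁₀(23.96) = 13.79 dB

13.79 dB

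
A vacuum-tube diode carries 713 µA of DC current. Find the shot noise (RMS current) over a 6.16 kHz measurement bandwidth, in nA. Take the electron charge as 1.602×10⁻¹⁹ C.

1.19 nA

I_n = √(2qI·B)
2qI·B = 2 × 1.602×10⁻¹⁹ × 7.13×10⁻⁴ × 6.16×10³ = 1.41×10⁻¹⁸ A²
I_n = √(1.41×10⁻¹⁸) = 1.19×10⁻⁹ A = 1.19 nA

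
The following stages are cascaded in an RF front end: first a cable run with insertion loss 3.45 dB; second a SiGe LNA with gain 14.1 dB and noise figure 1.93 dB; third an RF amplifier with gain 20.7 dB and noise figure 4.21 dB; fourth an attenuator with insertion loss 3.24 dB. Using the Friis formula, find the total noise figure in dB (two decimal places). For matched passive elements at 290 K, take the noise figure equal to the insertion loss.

5.55 dB

Convert to linear (a loss of L dB is a gain of −L dB): F_i = 10^(NF_i/10), G_i = 10^(G_i,dB/10)
  Stage 1: F_1 = 10^(3.45/10) = 2.213, G_1 = 10^(−3.45/10) = 0.4519
  Stage 2: F_2 = 10^(1.93/10) = 1.560, G_2 = 10^(14.1/10) = 25.70
  Stage 3: F_3 = 10^(4.21/10) = 2.636, G_3 = 10^(20.7/10) = 117.5
  Stage 4: F_4 = 10^(3.24/10) = 2.109, G_4 = 10^(−3.24/10) = 0.4742
Friis cascade:
  F = 2.213 + (1.560 − 1)/0.4519 + (2.636 − 1)/11.61 + (2.109 − 1)/1365 = 3.593
NF = 10 log₁₀(3.593) = 5.55 dB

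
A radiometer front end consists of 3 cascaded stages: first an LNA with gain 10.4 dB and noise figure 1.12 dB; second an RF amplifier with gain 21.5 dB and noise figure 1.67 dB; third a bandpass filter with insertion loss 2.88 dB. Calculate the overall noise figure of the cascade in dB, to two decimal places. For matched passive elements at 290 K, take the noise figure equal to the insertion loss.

1.26 dB

Convert to linear (a loss of L dB is a gain of −L dB): F_i = 10^(NF_i/10), G_i = 10^(G_i,dB/10)
  Stage 1: F_1 = 10^(1.12/10) = 1.294, G_1 = 10^(10.4/10) = 10.96
  Stage 2: F_2 = 10^(1.67/10) = 1.469, G_2 = 10^(21.5/10) = 141.3
  Stage 3: F_3 = 10^(2.88/10) = 1.941, G_3 = 10^(−2.88/10) = 0.5152
Friis cascade:
  F = 1.294 + (1.469 − 1)/10.96 + (1.941 − 1)/1549 = 1.338
NF = 10 log₁₀(1.338) = 1.26 dB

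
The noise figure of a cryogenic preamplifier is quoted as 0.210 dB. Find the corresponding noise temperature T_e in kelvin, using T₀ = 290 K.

14.4 K

F = 10^(0.210/10) = 1.04954
T_e = (F − 1)·T₀ = (1.04954 − 1) × 290 = 14.4 K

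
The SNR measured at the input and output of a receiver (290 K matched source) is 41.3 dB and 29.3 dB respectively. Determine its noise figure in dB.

12.0 dB

NF (dB) = SNR_in(dB) − SNR_out(dB) when the source is at T₀
NF = 41.3 − 29.3 = 12.0 dB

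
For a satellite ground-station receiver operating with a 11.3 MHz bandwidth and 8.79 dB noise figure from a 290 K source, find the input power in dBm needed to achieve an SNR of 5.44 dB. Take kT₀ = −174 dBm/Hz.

Sensitivity = −174 + 10 log₁₀(B) + NF + SNR_min
= −174 + 70.53 + 8.79 + 5.44
= −89.24 dBm → −89.2 dBm

−89.2 dBm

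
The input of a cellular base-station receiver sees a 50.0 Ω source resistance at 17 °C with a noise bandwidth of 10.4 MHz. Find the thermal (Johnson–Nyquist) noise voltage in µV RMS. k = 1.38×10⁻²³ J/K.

2.89 µV

T = 17 °C + 273.15 = 290.15 K
V_n = √(4kTRB)
4kTRB = 4 × 1.38×10⁻²³ × 290.15 × 5.00×10¹ × 1.04×10⁷ = 8.33×10⁻¹² V²
V_n = √(8.33×10⁻¹²) = 2.89×10⁻⁶ V = 2.89 µV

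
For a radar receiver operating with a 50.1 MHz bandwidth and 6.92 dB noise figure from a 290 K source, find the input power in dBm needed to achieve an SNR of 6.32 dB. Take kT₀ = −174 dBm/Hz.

Sensitivity = −174 + 10 log₁₀(B) + NF + SNR_min
= −174 + 77 + 6.92 + 6.32
= −83.76 dBm → −83.8 dBm

−83.8 dBm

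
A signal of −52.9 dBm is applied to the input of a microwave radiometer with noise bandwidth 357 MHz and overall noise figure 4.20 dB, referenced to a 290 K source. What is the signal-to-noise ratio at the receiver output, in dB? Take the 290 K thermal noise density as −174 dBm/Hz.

31.4 dB

Noise floor: N = −174 + 10 log₁₀(B) + NF
10 log₁₀(3.57×10⁸) = 85.53 dB
N = −174 + 85.53 + 4.20 = −84.27 dBm
SNR = P_sig − N = −52.9 − (−84.27) = 31.37 dB → 31.4 dB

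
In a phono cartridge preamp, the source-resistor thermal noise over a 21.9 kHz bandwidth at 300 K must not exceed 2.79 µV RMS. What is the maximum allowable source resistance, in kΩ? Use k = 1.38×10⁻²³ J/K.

21.5 kΩ

Johnson–Nyquist: V_n = √(4kTRB) ⇒ R = V_n² / (4kTB)
4kTB = 4 × 1.38×10⁻²³ × 300 × 2.19×10⁴ = 3.63×10⁻¹⁶
R = (2.79×10⁻⁶)² / 3.63×10⁻¹⁶ = 2.15×10⁴ Ω = 21.5 kΩ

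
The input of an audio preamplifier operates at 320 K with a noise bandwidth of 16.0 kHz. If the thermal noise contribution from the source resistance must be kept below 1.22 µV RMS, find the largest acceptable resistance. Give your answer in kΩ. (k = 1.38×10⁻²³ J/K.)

Johnson–Nyquist: V_n = √(4kTRB) ⇒ R = V_n² / (4kTB)
4kTB = 4 × 1.38×10⁻²³ × 320 × 1.60×10⁴ = 2.83×10⁻¹⁶
R = (1.22×10⁻⁶)² / 2.83×10⁻¹⁶ = 5.27×10³ Ω = 5.27 kΩ

5.27 kΩ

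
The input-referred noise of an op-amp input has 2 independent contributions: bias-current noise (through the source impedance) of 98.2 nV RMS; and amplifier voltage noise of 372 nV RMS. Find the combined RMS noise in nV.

Uncorrelated sources add in power (mean-square): V_tot = √(ΣV_i²)
V_tot = √[(9.82×10⁻⁸)² + (3.72×10⁻⁷)²] = 3.85×10⁻⁷ V = 385 nV

385 nV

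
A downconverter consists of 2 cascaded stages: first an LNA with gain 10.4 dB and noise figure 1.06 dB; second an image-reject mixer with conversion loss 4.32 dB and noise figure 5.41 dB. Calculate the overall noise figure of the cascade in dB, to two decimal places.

Convert to linear (a loss of L dB is a gain of −L dB): F_i = 10^(NF_i/10), G_i = 10^(G_i,dB/10)
  Stage 1: F_1 = 10^(1.06/10) = 1.276, G_1 = 10^(10.4/10) = 10.96
  Stage 2: F_2 = 10^(5.41/10) = 3.475, G_2 = 10^(−4.32/10) = 0.3698
Friis cascade:
  F = 1.276 + (3.475 − 1)/10.96 = 1.502
NF = 10 log₁₀(1.502) = 1.77 dB

1.77 dB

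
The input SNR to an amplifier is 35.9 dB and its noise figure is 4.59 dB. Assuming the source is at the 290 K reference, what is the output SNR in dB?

By definition F = SNR_in/SNR_out, so in dB: SNR_out = SNR_in − NF
SNR_out = 35.9 − 4.59 = 31.31 dB

31.31 dB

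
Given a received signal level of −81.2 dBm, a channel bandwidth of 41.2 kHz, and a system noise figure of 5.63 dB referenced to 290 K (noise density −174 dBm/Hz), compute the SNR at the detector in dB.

Noise floor: N = −174 + 10 log₁₀(B) + NF
10 log₁₀(4.12×10⁴) = 46.15 dB
N = −174 + 46.15 + 5.63 = −122.22 dBm
SNR = P_sig − N = −81.2 − (−122.22) = 41.02 dB → 41.0 dB

41.0 dB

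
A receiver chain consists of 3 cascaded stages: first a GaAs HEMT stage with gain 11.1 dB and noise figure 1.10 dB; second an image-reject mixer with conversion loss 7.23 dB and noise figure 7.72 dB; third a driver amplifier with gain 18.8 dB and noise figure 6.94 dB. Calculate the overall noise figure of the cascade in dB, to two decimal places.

5.17 dB

Convert to linear (a loss of L dB is a gain of −L dB): F_i = 10^(NF_i/10), G_i = 10^(G_i,dB/10)
  Stage 1: F_1 = 10^(1.10/10) = 1.288, G_1 = 10^(11.1/10) = 12.88
  Stage 2: F_2 = 10^(7.72/10) = 5.916, G_2 = 10^(−7.23/10) = 0.1892
  Stage 3: F_3 = 10^(6.94/10) = 4.943, G_3 = 10^(18.8/10) = 75.86
Friis cascade:
  F = 1.288 + (5.916 − 1)/12.88 + (4.943 − 1)/2.438 = 3.287
NF = 10 log₁₀(3.287) = 5.17 dB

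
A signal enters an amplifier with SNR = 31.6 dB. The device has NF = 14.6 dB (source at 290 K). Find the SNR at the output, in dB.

By definition F = SNR_in/SNR_out, so in dB: SNR_out = SNR_in − NF
SNR_out = 31.6 − 14.6 = 17.0 dB

17.0 dB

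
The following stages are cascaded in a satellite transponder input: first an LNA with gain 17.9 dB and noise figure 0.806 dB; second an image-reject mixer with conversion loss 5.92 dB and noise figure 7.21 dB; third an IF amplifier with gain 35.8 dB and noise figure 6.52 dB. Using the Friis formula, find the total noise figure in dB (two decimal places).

Convert to linear (a loss of L dB is a gain of −L dB): F_i = 10^(NF_i/10), G_i = 10^(G_i,dB/10)
  Stage 1: F_1 = 10^(0.806/10) = 1.204, G_1 = 10^(17.9/10) = 61.66
  Stage 2: F_2 = 10^(7.21/10) = 5.260, G_2 = 10^(−5.92/10) = 0.2559
  Stage 3: F_3 = 10^(6.52/10) = 4.487, G_3 = 10^(35.8/10) = 3802
Friis cascade:
  F = 1.204 + (5.260 − 1)/61.66 + (4.487 − 1)/15.78 = 1.494
NF = 10 log₁₀(1.494) = 1.74 dB

1.74 dB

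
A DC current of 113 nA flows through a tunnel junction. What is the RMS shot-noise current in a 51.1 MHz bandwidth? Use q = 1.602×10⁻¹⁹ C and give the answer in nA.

I_n = √(2qI·B)
2qI·B = 2 × 1.602×10⁻¹⁹ × 1.13×10⁻⁷ × 5.11×10⁷ = 1.85×10⁻¹⁸ A²
I_n = √(1.85×10⁻¹⁸) = 1.36×10⁻⁹ A = 1.36 nA

1.36 nA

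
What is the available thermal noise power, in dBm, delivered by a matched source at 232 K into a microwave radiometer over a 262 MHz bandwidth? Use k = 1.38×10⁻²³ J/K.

−90.8 dBm

P_n = kTB = 1.38×10⁻²³ × 232 × 2.62×10⁸ = 8.39×10⁻¹³ W
In dBm: 10 log₁₀(8.39×10⁻¹³ / 10⁻³) = −90.8 dBm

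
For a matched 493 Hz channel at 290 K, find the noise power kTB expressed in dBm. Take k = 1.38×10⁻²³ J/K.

P_n = kTB = 1.38×10⁻²³ × 290 × 4.93×10² = 1.97×10⁻¹⁸ W
In dBm: 10 log₁₀(1.97×10⁻¹⁸ / 10⁻³) = −147.0 dBm

−147.0 dBm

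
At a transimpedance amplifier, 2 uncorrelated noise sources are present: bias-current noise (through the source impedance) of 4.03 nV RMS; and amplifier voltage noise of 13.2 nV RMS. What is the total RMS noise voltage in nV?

Uncorrelated sources add in power (mean-square): V_tot = √(ΣV_i²)
V_tot = √[(4.03×10⁻⁹)² + (1.32×10⁻⁸)²] = 1.38×10⁻⁸ V = 13.8 nV

13.8 nV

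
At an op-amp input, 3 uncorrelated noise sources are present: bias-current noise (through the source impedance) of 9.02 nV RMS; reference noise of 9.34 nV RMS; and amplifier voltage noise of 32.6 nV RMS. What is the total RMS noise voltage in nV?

35.1 nV

Uncorrelated sources add in power (mean-square): V_tot = √(ΣV_i²)
V_tot = √[(9.02×10⁻⁹)² + (9.34×10⁻⁹)² + (3.26×10⁻⁸)²] = 3.51×10⁻⁸ V = 35.1 nV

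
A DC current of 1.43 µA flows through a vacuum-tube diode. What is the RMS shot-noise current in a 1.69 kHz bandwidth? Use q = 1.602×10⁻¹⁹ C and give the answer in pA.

I_n = √(2qI·B)
2qI·B = 2 × 1.602×10⁻¹⁹ × 1.43×10⁻⁶ × 1.69×10³ = 7.74×10⁻²² A²
I_n = √(7.74×10⁻²²) = 2.78×10⁻¹¹ A = 27.8 pA

27.8 pA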